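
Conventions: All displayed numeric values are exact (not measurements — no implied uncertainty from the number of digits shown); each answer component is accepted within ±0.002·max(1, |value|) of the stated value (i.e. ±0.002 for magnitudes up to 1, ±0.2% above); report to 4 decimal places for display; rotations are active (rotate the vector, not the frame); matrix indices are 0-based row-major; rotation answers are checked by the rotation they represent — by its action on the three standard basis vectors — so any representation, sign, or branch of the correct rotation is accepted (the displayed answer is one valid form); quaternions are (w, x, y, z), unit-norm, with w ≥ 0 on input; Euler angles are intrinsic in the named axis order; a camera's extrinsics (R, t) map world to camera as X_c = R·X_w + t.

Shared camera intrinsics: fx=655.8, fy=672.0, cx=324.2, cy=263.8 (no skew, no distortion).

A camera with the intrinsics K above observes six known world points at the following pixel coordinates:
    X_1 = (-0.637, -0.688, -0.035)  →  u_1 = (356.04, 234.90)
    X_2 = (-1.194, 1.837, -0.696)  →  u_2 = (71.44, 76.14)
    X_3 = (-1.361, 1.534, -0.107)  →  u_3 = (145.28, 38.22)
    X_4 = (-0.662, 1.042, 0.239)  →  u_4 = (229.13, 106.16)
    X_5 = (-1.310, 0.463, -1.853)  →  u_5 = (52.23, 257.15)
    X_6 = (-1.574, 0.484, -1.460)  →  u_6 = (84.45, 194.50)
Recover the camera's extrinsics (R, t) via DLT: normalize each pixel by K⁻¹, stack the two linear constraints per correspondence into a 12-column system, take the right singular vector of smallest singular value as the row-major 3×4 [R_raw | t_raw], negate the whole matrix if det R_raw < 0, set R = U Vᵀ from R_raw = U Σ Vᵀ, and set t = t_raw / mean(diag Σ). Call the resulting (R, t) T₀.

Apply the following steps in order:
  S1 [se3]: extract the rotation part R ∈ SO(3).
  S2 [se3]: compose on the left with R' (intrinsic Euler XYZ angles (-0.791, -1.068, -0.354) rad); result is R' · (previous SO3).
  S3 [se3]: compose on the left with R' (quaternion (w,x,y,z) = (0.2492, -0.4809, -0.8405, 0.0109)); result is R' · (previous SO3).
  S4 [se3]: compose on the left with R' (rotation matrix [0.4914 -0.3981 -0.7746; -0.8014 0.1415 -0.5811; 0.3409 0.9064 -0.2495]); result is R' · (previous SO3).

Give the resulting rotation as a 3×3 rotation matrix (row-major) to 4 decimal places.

rotation (matrix) = ((0.8678, 0.2893, 0.4041), (-0.3902, -0.1071, 0.9145), (0.3078, -0.9512, 0.0200))

source (pnp_recover): camera pose = R=[0.0117 -0.7493 0.6621; 0.5130 -0.5639 -0.6472; 0.8583 0.3472 0.3778], t=(-0.2299, -0.3099, 6.0505)
after S1 (rot_of_se3): [0.0117 -0.7493 0.6621; 0.5130 -0.5639 -0.6472; 0.8583 0.3472 0.3778]
after S2 (compose_so3): [-0.6611 -0.7371 -0.1399; 0.7472 -0.6300 -0.2116; 0.0679 -0.2444 0.9673]
after S3 (compose_so3): [0.8441 -0.0963 -0.5275; -0.1216 -0.9925 -0.0134; -0.5222 0.0755 -0.8494]
after S4 (compose_so3): [0.8678 0.2893 0.4041; -0.3902 -0.1071 0.9145; 0.3078 -0.9512 0.0200]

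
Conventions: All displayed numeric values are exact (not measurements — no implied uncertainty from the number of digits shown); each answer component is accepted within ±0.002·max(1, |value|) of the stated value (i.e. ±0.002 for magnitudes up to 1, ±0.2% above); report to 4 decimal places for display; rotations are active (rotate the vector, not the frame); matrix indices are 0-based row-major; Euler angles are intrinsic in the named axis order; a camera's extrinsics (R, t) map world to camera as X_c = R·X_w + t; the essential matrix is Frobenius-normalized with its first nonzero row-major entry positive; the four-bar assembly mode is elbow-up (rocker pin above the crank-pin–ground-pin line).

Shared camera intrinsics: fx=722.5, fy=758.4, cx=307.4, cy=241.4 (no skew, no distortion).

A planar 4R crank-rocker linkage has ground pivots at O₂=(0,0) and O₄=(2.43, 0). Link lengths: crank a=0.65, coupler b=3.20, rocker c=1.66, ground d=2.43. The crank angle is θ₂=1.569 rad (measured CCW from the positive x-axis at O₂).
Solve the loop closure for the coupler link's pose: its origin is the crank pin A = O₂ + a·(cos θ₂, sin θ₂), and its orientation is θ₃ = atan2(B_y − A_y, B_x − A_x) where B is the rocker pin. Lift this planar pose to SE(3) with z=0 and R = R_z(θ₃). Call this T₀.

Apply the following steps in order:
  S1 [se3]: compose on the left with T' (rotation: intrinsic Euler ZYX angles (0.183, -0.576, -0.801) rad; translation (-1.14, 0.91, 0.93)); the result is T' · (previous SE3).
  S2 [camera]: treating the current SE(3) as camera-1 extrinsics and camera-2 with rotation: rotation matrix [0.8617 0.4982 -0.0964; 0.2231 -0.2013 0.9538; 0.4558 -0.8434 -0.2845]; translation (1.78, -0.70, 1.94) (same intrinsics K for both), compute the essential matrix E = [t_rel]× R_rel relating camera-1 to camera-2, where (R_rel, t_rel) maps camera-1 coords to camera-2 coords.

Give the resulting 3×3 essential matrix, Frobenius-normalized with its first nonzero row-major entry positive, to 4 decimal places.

matrix = [0.0462 0.0555 0.6306; -0.2489 -0.4850 0.2471; -0.2116 -0.3913 -0.2027]

source (fourbar_fk): coupler pose = R=[0.9616 -0.2744 0.0000; 0.2744 0.9616 0.0000; 0.0000 0.0000 1.0000], t=(0.0012, 0.6500, 0.0000)
after S1 (compose_se3): R=[0.8638 0.0217 -0.5034; 0.3541 0.6847 0.6371; 0.3585 -0.7285 0.5837], t=(-0.9714, 1.4013, 0.5392)
after S2 (essential): [0.0462 0.0555 0.6306; -0.2489 -0.4850 0.2471; -0.2116 -0.3913 -0.2027]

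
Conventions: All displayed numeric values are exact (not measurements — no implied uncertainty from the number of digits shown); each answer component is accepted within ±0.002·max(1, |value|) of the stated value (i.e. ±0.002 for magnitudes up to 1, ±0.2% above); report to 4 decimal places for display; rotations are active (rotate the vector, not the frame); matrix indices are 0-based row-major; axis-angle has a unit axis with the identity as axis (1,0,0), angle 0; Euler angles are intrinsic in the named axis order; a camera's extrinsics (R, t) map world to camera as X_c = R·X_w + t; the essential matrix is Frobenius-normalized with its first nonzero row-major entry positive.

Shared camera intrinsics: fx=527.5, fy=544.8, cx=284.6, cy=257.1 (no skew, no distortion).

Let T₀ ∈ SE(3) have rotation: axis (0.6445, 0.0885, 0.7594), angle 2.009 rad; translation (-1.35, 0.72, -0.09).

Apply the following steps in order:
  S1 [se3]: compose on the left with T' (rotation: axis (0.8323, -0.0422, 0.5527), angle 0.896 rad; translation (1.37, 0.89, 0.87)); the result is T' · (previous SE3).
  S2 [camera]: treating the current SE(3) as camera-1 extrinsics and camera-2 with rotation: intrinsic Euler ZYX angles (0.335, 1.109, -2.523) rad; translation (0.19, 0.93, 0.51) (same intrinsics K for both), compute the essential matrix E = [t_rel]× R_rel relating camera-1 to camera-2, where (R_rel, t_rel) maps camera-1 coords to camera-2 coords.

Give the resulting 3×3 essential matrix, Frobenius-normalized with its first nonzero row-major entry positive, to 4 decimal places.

after S1 (compose_se3): R=[-0.1077 -0.2579 0.9601; 0.1446 -0.9596 -0.2416; 0.9836 0.1128 0.1406], t=(-0.1571, 0.8348, 0.9875)
after S2 (essential): [0.3489 0.5105 0.1583; 0.5795 -0.3686 0.1257; 0.0661 0.3126 0.0543]

matrix = [0.3489 0.5105 0.1583; 0.5795 -0.3686 0.1257; 0.0661 0.3126 0.0543]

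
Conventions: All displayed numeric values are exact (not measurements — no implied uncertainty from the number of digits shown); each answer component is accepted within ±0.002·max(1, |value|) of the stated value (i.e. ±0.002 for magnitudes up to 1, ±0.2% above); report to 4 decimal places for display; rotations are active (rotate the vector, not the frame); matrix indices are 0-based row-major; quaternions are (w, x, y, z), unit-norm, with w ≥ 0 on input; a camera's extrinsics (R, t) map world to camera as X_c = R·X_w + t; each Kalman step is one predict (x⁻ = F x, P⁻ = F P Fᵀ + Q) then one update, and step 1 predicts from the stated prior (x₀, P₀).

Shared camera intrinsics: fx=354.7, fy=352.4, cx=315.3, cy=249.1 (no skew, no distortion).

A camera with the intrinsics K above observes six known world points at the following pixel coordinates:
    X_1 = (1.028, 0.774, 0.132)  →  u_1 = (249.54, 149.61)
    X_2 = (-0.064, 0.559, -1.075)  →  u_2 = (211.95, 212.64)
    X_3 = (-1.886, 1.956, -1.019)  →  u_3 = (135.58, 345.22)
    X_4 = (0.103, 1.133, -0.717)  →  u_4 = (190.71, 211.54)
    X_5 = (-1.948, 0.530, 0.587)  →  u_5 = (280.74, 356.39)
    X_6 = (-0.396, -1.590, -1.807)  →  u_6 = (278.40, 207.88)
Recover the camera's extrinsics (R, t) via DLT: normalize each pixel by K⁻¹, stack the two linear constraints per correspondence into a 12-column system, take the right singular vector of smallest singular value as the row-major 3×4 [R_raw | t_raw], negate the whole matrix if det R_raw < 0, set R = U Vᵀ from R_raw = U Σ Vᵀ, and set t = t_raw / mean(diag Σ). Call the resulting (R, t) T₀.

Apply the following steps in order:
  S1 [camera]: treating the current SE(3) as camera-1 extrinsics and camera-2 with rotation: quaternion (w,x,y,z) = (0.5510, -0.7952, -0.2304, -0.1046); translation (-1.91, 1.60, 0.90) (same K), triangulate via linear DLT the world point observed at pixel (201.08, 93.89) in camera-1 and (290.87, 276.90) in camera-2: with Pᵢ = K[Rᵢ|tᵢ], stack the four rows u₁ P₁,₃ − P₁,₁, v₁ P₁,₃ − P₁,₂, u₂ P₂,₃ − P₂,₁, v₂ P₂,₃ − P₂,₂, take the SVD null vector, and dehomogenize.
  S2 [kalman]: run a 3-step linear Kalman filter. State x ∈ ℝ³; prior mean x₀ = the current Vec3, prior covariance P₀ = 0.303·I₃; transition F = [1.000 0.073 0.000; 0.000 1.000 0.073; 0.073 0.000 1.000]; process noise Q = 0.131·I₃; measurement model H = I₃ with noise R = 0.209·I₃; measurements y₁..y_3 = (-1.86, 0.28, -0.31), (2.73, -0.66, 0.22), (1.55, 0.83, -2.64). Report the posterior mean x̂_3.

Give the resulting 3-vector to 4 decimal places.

result = (1.3962, 0.2919, -1.4863)

source (pnp_recover): camera pose = R=[0.0659 -0.6594 0.7489; -0.9422 0.2059 0.2643; -0.3285 -0.7231 -0.6077], t=(-0.4800, -0.4801, 5.4203)
after S1 (triangulate): (1.7491, 0.1148, -1.9762)
after S2 (kf_track): (1.3962, 0.2919, -1.4863)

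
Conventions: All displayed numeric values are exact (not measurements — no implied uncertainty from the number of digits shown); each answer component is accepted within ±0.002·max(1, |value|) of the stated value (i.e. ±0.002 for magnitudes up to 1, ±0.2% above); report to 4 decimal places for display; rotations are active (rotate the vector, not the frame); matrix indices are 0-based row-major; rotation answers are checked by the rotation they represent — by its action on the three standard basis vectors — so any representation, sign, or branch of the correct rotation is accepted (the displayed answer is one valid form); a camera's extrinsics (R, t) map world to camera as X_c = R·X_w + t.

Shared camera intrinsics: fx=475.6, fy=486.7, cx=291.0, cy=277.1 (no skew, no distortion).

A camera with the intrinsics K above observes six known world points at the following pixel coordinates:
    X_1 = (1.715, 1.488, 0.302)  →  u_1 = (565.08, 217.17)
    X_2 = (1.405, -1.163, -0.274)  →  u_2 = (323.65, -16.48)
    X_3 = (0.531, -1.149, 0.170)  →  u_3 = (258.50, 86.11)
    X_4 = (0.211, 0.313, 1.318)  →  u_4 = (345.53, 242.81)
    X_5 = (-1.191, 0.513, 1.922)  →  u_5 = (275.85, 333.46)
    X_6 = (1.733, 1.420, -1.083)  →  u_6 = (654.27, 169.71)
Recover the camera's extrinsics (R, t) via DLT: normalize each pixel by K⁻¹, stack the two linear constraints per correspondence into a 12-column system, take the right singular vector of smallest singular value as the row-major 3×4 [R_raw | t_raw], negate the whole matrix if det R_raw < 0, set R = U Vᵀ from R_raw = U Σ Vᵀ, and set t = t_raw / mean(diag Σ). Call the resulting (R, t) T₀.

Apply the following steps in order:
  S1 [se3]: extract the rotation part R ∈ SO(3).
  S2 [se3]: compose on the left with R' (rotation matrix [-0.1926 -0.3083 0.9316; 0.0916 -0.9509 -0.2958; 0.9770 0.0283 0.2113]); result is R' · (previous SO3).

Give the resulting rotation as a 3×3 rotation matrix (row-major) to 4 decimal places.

source (pnp_recover): camera pose = R=[0.7456 0.6402 0.1852; -0.6541 0.7562 0.0195; -0.1276 -0.1356 0.9825], t=(0.0098, -0.4999, 4.1093)
after S1 (rot_of_se3): [0.7456 0.6402 0.1852; -0.6541 0.7562 0.0195; -0.1276 -0.1356 0.9825]
after S2 (compose_so3): [-0.0607 -0.4828 0.8736; 0.7279 -0.6203 -0.2922; 0.6829 0.6182 0.3891]

rotation (matrix) = ((-0.0607, -0.4828, 0.8736), (0.7279, -0.6203, -0.2922), (0.6829, 0.6182, 0.3891))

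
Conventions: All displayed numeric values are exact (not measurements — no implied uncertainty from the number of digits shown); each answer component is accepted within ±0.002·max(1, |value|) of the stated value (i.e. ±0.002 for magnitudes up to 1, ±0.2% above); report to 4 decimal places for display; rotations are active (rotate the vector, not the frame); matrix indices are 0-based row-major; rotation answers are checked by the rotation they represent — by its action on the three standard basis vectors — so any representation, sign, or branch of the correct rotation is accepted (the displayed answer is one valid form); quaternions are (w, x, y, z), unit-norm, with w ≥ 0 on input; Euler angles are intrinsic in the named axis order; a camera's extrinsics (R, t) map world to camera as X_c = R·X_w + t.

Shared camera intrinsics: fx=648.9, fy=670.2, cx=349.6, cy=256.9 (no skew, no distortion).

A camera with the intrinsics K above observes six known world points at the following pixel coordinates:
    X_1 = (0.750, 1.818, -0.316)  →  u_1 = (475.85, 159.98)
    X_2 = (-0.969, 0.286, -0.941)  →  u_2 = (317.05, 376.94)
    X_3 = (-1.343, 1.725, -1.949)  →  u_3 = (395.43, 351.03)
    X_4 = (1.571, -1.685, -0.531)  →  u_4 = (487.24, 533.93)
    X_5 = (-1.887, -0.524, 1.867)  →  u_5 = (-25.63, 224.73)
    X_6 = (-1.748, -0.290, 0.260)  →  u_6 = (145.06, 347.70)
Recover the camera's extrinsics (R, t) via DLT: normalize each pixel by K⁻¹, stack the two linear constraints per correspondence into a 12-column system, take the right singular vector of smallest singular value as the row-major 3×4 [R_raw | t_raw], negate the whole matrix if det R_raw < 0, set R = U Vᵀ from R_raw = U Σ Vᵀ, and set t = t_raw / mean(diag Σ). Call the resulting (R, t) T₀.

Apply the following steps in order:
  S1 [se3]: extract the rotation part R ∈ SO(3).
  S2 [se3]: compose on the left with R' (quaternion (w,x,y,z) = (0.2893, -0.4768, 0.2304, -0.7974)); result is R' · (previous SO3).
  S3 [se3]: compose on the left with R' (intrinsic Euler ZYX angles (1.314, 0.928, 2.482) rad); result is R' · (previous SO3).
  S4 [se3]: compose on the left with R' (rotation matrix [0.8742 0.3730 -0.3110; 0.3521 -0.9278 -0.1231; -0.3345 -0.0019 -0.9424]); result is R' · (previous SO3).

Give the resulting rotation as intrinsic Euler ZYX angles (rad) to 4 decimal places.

rotation (euler_zyx) = (2.2942, 0.3851, 2.6349)

source (pnp_recover): camera pose = R=[0.7265 0.3555 -0.5880; -0.3038 -0.6014 -0.7389; -0.6163 0.7155 -0.3290], t=(-0.2500, 0.2500, 4.8501)
after S1 (rot_of_se3): [0.7265 0.3555 -0.5880; -0.3038 -0.6014 -0.7389; -0.6163 0.7155 -0.3290]
after S2 (compose_so3): [-0.8988 0.3598 -0.2504; -0.2177 0.1293 0.9674; 0.3804 0.9240 -0.0379]
after S3 (compose_so3): [-0.1660 0.5689 0.8055; -0.8726 -0.4652 0.1487; 0.4593 -0.6782 0.5737]
after S4 (compose_so3): [-0.6135 0.5347 0.5811; 0.6947 0.7154 0.0750; -0.3756 0.4497 -0.8103]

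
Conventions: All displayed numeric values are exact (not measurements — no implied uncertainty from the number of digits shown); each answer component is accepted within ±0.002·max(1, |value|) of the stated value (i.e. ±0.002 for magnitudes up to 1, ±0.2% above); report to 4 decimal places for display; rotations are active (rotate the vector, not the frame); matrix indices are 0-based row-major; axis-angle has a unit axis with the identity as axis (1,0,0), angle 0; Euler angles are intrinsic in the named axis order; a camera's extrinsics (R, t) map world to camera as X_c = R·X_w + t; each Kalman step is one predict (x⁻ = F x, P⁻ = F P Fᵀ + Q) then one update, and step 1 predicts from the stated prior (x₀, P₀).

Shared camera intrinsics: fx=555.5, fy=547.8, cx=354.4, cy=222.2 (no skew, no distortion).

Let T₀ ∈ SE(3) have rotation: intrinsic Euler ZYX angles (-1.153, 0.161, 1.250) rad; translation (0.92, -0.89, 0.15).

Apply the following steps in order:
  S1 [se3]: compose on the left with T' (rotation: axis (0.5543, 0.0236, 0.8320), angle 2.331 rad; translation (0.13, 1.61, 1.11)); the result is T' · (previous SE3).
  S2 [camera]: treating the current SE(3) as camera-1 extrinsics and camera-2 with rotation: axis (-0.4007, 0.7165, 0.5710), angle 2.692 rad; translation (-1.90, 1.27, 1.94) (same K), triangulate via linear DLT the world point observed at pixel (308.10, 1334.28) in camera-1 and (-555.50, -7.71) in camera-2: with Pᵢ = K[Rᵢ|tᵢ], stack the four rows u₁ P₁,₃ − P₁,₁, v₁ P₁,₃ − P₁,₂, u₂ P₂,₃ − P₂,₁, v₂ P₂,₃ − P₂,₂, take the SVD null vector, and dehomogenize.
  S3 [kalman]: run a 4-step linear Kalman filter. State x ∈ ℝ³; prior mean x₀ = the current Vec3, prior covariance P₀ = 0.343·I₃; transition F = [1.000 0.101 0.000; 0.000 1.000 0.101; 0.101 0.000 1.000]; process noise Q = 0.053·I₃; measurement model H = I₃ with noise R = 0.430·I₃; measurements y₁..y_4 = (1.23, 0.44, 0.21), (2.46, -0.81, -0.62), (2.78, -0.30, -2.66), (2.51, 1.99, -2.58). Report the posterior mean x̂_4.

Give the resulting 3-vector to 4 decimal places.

result = (2.1325, 0.2693, -1.3409)

after S1 (compose_se3): R=[0.3282 0.6926 0.6423; 0.9302 -0.1188 -0.3472; -0.1641 0.7115 -0.6833], t=(0.6098, 2.7422, 1.4959)
after S2 (triangulate): (1.1681, -0.2678, -1.5385)
after S3 (kf_track): (2.1325, 0.2693, -1.3409)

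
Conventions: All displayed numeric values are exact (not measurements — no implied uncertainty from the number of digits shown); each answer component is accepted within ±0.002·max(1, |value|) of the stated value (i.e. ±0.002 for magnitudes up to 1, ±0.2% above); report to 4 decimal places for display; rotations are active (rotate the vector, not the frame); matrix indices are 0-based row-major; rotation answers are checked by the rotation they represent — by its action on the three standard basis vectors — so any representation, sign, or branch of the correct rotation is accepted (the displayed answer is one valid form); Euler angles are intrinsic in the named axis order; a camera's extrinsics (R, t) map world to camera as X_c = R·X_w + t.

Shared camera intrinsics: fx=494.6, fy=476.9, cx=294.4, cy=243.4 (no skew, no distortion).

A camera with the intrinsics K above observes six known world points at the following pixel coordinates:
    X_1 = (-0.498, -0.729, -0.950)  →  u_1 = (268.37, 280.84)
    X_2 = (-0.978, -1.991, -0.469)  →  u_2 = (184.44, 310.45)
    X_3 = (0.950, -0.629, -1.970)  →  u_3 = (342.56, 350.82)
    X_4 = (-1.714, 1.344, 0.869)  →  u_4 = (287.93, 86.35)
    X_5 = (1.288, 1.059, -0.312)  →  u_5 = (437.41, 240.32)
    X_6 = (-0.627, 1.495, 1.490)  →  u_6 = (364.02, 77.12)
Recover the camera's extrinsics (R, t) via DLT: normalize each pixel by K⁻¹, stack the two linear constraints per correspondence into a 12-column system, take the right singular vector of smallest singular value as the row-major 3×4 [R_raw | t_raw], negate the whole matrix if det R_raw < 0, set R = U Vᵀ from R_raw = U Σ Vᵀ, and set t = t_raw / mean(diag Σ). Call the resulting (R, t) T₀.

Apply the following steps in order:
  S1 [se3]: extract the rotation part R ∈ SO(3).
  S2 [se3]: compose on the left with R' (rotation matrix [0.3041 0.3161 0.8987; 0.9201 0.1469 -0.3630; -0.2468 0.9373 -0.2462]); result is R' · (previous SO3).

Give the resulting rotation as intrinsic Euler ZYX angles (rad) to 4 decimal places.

source (pnp_recover): camera pose = R=[0.8204 0.5680 0.0660; 0.5078 -0.6707 -0.5407; -0.2628 0.4771 -0.8386], t=(0.4900, -0.1600, 6.9290)
after S1 (rot_of_se3): [0.8204 0.5680 0.0660; 0.5078 -0.6707 -0.5407; -0.2628 0.4771 -0.8386]
after S2 (compose_so3): [0.1738 0.3895 -0.9045; 0.9249 0.2509 0.2858; 0.3382 -0.8862 -0.3166]

rotation (euler_zyx) = (1.3850, -0.3450, -1.9139)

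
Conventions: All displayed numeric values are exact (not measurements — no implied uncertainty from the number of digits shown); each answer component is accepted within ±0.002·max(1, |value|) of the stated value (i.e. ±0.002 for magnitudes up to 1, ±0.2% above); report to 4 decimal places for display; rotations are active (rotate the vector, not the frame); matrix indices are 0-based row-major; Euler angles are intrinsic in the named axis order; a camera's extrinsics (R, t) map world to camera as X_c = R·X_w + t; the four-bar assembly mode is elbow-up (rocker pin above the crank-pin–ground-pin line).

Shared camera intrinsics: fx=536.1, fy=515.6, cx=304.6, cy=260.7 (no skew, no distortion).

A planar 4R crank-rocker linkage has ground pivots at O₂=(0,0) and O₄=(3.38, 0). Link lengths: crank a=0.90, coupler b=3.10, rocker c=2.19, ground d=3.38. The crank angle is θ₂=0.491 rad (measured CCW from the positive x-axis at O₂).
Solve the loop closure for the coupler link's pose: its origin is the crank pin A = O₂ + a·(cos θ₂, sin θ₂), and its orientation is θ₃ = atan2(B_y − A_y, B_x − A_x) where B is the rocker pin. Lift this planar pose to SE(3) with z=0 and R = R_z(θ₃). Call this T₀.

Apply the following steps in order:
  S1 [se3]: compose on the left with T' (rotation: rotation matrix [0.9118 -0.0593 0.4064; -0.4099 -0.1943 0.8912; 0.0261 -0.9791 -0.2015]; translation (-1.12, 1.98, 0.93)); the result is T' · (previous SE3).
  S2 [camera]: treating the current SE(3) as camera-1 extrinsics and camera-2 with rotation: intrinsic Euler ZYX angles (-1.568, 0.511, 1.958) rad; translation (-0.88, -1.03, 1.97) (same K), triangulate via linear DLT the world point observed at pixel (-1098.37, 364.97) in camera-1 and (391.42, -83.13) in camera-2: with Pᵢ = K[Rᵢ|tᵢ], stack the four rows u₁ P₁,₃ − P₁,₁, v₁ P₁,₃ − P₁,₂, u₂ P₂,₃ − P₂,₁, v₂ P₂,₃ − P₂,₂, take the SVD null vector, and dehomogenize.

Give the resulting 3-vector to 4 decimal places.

source (fourbar_fk): coupler pose = R=[0.8220 -0.5695 0.0000; 0.5695 0.8220 0.0000; 0.0000 0.0000 1.0000], t=(0.7937, 0.4244, 0.0000)
after S1 (compose_se3): R=[0.7157 -0.5680 0.4064; -0.4476 0.0737 0.8912; -0.5361 -0.8197 -0.2015], t=(-0.4215, 1.5722, 0.5352)
after S2 (triangulate): (0.3101, 0.3513, -1.5483)

result = (0.3101, 0.3513, -1.5483)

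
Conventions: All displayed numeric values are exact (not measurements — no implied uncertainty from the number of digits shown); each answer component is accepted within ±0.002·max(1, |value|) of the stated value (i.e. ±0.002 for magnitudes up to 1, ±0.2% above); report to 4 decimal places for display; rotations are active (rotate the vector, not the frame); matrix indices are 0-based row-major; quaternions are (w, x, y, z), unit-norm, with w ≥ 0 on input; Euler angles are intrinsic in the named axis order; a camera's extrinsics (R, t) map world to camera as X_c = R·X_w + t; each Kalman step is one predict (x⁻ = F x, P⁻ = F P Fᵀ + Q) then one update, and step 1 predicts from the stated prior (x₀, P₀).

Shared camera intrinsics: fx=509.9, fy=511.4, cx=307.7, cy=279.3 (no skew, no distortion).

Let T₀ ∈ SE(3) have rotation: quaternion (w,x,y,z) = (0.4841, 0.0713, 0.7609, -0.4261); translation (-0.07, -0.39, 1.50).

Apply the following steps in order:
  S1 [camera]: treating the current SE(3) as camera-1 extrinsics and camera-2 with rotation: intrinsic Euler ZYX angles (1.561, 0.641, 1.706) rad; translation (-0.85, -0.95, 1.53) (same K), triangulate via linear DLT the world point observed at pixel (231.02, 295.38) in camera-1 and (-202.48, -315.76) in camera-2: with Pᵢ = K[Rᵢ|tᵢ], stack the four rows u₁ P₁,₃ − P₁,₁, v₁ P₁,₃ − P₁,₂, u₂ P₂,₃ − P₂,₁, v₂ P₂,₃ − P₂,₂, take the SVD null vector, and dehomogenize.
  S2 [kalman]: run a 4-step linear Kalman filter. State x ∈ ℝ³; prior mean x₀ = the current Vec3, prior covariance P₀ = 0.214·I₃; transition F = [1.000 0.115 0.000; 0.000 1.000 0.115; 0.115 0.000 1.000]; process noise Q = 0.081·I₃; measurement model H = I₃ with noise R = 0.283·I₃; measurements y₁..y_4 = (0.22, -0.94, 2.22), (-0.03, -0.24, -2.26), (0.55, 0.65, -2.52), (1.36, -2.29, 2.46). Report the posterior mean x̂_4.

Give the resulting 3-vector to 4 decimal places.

result = (0.6106, -0.9715, 0.2014)

after S1 (triangulate): (-0.9491, -0.5928, -0.7788)
after S2 (kf_track): (0.6106, -0.9715, 0.2014)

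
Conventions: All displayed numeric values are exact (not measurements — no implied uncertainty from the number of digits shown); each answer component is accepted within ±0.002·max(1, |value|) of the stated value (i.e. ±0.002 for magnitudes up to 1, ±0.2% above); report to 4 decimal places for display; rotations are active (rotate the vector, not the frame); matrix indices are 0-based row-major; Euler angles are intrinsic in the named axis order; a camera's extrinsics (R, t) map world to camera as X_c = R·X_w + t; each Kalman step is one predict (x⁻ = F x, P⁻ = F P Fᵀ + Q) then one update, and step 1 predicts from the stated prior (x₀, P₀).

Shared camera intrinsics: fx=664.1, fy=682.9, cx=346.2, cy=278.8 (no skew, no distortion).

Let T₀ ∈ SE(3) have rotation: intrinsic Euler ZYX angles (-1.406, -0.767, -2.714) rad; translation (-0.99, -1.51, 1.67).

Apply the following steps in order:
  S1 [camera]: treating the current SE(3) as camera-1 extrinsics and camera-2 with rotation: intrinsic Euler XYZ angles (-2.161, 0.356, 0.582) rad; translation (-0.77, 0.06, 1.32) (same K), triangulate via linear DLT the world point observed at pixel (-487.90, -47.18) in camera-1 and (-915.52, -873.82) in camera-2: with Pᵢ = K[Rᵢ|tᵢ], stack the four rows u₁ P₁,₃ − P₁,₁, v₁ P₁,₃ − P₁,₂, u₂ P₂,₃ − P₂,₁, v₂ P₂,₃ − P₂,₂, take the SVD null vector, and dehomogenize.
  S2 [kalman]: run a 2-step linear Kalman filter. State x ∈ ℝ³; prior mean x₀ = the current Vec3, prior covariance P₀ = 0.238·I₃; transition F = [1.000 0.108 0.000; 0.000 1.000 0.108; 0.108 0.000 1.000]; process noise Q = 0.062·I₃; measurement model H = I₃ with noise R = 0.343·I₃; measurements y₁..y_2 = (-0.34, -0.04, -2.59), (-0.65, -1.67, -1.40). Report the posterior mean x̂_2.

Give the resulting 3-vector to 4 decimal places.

result = (-0.2905, -0.4274, -1.9634)

after S1 (triangulate): (0.0898, 1.4353, -1.8131)
after S2 (kf_track): (-0.2905, -0.4274, -1.9634)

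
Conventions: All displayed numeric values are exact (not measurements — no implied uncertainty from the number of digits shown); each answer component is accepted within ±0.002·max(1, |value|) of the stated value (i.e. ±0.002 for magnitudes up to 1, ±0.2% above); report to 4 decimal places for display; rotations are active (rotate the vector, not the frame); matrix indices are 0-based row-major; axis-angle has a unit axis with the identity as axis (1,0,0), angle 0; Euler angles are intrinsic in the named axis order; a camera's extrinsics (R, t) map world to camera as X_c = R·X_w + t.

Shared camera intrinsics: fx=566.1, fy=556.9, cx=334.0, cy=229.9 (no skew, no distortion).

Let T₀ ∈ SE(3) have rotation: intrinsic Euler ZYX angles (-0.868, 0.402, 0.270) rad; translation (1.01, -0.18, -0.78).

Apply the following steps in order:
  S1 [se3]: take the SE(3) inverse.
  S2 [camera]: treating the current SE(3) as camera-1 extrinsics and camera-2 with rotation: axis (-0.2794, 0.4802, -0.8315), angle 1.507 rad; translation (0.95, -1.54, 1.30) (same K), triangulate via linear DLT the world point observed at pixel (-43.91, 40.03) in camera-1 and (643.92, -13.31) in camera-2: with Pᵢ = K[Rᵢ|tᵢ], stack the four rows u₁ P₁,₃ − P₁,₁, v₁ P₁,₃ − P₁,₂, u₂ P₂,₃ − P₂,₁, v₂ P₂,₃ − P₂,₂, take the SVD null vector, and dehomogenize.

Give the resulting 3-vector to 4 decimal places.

result = (-0.5369, -0.6132, 1.8311)

after S1 (invert_se3): R=[0.5948 -0.7022 -0.3913; 0.8028 0.5433 0.2455; 0.0402 -0.4601 0.8869], t=(-1.0324, -0.5216, 0.5684)
after S2 (triangulate): (-0.5369, -0.6132, 1.8311)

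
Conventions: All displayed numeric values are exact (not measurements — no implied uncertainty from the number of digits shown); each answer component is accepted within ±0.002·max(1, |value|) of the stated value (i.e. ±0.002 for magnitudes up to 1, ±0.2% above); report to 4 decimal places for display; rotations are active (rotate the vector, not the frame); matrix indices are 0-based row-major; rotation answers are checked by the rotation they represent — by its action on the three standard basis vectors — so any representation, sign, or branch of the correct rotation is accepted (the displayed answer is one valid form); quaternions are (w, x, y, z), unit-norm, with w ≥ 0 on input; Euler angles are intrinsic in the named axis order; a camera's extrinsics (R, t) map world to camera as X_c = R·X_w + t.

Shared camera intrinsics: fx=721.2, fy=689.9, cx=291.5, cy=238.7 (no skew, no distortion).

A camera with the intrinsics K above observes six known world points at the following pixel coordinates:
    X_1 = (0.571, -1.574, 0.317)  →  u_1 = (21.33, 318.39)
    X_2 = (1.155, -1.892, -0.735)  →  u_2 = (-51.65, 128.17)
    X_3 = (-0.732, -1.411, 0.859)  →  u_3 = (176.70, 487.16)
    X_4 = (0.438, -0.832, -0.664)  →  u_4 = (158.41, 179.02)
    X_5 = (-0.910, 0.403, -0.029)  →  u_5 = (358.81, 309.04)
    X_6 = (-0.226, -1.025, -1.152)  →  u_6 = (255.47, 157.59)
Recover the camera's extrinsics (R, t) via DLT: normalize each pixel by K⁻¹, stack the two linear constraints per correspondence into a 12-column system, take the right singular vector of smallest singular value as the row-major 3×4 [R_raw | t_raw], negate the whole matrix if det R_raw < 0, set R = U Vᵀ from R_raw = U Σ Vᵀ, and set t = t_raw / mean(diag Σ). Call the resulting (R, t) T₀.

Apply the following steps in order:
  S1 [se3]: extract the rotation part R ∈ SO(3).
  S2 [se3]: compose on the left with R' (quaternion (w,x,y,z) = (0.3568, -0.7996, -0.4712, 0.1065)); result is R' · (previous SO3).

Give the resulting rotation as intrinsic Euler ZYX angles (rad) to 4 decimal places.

source (pnp_recover): camera pose = R=[-0.8356 0.4048 -0.3714; -0.4655 -0.1629 0.8699; 0.2917 0.8998 0.3245], t=(-0.4100, 0.2400, 5.5300)
after S1 (rot_of_se3): [-0.8356 0.4048 -0.3714; -0.4655 -0.1629 0.8699; 0.2917 0.8998 0.3245]
after S2 (compose_so3): [-0.9088 -0.3502 0.2269; -0.4157 0.8080 -0.4176; -0.0371 -0.4739 -0.8798]

rotation (euler_zyx) = (-2.7126, 0.0371, -2.6476)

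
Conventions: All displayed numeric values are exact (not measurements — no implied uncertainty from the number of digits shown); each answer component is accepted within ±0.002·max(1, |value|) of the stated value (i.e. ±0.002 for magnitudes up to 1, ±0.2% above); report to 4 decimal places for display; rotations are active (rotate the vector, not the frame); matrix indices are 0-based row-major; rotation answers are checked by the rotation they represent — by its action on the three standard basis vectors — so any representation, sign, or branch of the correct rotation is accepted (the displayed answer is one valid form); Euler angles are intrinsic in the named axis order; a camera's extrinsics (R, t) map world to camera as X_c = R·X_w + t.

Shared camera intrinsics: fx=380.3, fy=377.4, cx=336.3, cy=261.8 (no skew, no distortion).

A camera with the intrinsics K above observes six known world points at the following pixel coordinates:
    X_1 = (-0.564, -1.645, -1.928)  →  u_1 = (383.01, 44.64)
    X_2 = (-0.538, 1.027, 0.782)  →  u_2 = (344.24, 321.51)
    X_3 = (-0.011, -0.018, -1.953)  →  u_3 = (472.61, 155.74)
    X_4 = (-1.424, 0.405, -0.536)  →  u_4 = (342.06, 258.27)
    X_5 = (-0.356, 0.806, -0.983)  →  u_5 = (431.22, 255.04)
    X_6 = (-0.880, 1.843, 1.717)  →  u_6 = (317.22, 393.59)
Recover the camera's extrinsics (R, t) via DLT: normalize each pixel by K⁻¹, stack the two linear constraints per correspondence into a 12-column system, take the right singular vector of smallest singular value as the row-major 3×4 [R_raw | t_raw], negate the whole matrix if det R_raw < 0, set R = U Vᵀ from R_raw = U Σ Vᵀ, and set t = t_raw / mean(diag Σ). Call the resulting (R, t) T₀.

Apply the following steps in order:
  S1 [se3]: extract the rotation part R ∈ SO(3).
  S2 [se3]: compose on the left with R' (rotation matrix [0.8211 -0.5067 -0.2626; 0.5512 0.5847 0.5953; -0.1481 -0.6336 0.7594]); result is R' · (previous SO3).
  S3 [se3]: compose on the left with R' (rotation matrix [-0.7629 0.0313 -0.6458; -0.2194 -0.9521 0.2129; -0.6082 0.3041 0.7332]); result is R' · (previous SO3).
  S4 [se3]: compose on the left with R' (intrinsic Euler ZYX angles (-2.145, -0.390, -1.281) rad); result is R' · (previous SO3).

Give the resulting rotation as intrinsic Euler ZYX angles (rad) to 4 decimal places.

source (pnp_recover): camera pose = R=[0.6535 0.4487 -0.6096; -0.1846 0.8755 0.4465; 0.7341 -0.1793 0.6550], t=(0.4899, -0.4198, 5.9289)
after S1 (rot_of_se3): [0.6535 0.4487 -0.6096; -0.1846 0.8755 0.4465; 0.7341 -0.1793 0.6550]
after S2 (compose_so3): [0.4374 -0.0282 -0.8988; 0.6893 0.6525 0.3150; 0.5776 -0.7573 0.3048]
after S3 (compose_so3): [-0.6851 0.5310 0.4987; -0.6292 -0.7763 -0.0378; 0.3671 -0.3397 0.8659]
after S4 (compose_so3): [0.6348 -0.5928 0.4957; 0.6646 0.0915 -0.7416; 0.3943 0.8002 0.4520]

rotation (euler_zyx) = (0.8083, -0.4053, 1.0566)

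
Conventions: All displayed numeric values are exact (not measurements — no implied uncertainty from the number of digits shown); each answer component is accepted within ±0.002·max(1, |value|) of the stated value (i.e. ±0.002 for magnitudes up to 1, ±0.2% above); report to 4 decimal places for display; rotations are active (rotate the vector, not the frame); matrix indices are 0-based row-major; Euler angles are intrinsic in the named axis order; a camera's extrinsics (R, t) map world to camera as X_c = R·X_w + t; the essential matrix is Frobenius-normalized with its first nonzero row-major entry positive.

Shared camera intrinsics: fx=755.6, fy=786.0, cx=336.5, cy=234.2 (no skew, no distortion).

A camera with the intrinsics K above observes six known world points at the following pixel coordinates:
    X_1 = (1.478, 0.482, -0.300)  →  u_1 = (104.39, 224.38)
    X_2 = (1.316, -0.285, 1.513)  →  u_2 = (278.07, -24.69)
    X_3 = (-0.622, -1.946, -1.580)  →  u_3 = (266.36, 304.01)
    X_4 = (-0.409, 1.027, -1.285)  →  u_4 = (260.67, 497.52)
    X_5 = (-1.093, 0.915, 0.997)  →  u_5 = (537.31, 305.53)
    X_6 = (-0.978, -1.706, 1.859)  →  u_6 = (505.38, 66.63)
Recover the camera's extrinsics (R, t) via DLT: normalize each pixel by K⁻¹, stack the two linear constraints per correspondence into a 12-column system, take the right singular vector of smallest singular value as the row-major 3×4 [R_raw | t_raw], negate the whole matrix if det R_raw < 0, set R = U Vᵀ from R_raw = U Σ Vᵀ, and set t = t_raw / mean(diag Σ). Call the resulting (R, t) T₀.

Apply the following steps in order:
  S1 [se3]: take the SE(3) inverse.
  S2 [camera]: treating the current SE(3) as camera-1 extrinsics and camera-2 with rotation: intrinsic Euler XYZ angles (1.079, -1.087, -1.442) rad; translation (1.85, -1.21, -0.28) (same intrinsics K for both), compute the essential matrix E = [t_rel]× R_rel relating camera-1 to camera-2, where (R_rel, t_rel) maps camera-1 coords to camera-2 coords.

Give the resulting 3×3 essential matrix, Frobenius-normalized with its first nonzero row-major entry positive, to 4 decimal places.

matrix = [0.3387 -0.0036 -0.4247; -0.1535 -0.1801 0.4256; 0.4157 -0.5235 0.1447]

source (pnp_recover): camera pose = R=[-0.8061 0.0722 0.5874; -0.4885 0.4790 -0.7293; -0.3340 -0.8748 -0.3509], t=(-0.2000, 0.2100, 5.8002)
after S1 (invert_se3): R=[-0.8061 -0.4885 -0.3340; 0.0722 0.4790 -0.8748; 0.5874 -0.7293 -0.3509], t=(1.8789, 4.9879, 2.3057)
after S2 (essential): [0.3387 -0.0036 -0.4247; -0.1535 -0.1801 0.4256; 0.4157 -0.5235 0.1447]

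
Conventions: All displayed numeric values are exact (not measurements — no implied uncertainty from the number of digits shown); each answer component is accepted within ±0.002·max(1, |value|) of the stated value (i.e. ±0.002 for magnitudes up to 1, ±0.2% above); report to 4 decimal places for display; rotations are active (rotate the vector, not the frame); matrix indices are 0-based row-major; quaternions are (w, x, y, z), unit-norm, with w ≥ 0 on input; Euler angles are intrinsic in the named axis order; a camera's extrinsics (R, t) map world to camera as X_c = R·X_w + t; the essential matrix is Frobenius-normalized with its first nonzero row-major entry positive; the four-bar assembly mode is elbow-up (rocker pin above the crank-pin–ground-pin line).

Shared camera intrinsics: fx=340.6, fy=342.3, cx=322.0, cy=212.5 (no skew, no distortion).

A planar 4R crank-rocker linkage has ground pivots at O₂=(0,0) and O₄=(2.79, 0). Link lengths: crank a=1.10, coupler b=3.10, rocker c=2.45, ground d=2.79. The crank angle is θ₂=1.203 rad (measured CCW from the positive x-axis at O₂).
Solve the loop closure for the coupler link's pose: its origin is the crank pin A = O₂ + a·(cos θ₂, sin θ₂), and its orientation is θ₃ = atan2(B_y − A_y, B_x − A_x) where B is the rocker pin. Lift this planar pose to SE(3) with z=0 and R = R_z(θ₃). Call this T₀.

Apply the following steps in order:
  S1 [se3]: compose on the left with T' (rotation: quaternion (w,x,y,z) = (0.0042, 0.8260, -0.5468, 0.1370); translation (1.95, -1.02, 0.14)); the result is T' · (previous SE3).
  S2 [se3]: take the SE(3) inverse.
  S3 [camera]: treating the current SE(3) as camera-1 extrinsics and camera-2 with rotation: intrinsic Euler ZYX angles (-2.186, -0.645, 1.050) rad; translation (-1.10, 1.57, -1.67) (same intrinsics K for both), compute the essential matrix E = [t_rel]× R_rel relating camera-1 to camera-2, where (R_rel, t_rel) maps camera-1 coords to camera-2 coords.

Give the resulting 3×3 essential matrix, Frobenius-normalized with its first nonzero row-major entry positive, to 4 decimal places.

source (fourbar_fk): coupler pose = R=[0.8931 -0.4500 0.0000; 0.4500 0.8931 0.0000; 0.0000 0.0000 1.0000], t=(0.3955, 1.0264, 0.0000)
after S1 (compose_se3): R=[-0.0814 -0.9717 0.2217; -0.9865 0.0469 -0.1568; 0.1419 -0.2315 -0.9624], t=(1.1658, -1.7894, 0.0847)
after S2 (invert_se3): R=[-0.0814 -0.9865 0.1419; -0.9717 0.0469 -0.2315; 0.2217 -0.1568 -0.9624], t=(-1.6824, 1.2364, -0.4575)
after S3 (essential): [0.0712 -0.1174 0.4081; 0.0746 0.6116 0.3260; -0.0751 0.3345 -0.4596]

matrix = [0.0712 -0.1174 0.4081; 0.0746 0.6116 0.3260; -0.0751 0.3345 -0.4596]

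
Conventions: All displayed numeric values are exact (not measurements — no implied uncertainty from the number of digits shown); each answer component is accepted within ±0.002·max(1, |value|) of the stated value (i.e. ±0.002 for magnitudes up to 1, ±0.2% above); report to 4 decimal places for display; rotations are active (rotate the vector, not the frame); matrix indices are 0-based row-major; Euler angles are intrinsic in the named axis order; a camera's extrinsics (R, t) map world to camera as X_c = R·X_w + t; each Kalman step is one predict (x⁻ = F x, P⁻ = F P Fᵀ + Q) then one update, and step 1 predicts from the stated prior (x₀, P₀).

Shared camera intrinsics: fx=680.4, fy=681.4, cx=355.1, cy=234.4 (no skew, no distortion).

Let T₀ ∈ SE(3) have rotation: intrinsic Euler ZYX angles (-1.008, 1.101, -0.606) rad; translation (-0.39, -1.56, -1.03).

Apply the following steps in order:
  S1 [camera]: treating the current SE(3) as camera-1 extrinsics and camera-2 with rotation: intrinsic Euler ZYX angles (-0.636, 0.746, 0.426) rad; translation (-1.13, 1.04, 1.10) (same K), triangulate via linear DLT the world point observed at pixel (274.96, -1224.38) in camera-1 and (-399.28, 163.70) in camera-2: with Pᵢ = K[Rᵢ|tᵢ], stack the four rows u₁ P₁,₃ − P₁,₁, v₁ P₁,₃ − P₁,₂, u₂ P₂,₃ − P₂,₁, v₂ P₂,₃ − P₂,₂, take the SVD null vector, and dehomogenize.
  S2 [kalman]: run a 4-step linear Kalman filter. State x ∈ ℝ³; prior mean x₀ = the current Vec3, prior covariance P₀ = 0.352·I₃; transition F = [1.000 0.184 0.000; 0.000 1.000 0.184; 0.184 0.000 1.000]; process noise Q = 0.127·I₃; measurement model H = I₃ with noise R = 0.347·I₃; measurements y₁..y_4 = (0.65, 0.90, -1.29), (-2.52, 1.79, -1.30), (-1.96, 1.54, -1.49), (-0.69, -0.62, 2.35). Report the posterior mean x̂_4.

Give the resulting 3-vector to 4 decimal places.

result = (-0.9902, 0.2930, 0.2338)

after S1 (triangulate): (-1.5568, -1.6646, 1.5049)
after S2 (kf_track): (-0.9902, 0.2930, 0.2338)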